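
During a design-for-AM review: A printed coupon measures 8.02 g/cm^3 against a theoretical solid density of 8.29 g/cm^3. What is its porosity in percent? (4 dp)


Porosity = (1-8.02/8.29)*100 = 3.2569 %


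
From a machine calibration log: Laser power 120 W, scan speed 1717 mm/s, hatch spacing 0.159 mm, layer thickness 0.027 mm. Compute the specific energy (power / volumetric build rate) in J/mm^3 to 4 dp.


Build rate = 1717 * 0.159 * 0.027 = 7.371081 mm^3/s
SE = 120 / 7.371081 = 16.2798 J/mm^3


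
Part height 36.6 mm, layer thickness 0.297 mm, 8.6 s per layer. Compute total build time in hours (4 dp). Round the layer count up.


Layers = ceil(36.6/0.297) = 124
t = 124 * 8.6 / 3600 = 0.2962 hrs


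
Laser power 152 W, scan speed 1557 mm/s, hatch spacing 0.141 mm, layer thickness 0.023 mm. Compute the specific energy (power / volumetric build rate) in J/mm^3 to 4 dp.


Build rate = 1557 * 0.141 * 0.023 = 5.049351 mm^3/s
SE = 152 / 5.049351 = 30.1029 J/mm^3


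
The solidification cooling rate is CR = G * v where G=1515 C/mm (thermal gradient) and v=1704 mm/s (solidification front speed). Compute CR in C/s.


CR = 1515 * 1704 = 2581560 C/s


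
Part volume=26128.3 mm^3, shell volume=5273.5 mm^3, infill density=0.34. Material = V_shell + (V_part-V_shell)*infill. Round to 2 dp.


V_infill = (26128.3 - 5273.5) * 0.34 = 7090.63
V_total = 5273.5 + 7090.63 = 12364.13 mm^3


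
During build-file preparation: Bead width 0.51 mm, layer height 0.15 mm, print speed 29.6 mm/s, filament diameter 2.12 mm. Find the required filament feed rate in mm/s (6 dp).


Q = 0.51 * 0.15 * 29.6 = 2.2644 mm^3/s
A_fil = pi*(2.12/2)^2 = 3.52989351 mm^2
v_feed = 2.2644 / 3.52989351 = 0.641492 mm/s


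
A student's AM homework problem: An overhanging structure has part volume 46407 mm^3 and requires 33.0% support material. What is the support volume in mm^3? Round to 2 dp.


V_support = 46407 * 0.33 = 15314.31 mm^3


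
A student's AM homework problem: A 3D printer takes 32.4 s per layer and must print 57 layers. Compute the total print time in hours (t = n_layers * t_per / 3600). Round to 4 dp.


t = 57 * 32.4 / 3600 = 0.513 hrs


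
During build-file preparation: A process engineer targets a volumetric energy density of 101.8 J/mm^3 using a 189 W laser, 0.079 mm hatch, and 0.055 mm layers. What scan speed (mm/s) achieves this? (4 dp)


v = 189 / (101.8*0.079*0.055) = 427.2915 mm/s


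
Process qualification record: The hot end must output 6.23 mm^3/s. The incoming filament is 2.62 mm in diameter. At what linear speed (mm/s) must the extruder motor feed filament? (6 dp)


A = pi*(2.62/2)^2 = 5.391287
v = 6.23 / 5.391287 = 1.155568 mm/s


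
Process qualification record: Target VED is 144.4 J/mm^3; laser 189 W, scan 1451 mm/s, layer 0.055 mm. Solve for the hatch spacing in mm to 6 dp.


h = 189 / (144.4*1451*0.055) = 0.016401 mm


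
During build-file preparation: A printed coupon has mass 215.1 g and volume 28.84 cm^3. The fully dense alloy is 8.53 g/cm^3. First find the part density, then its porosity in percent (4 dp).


rho_part = 215.1 / 28.84 = 7.45839112 g/cm^3
Porosity = (1 - 7.45839112/8.53)*100 = 12.5628 %


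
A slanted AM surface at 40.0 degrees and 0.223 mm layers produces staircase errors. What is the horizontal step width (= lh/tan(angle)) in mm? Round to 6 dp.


step = 0.223 / tan(40.0) = 0.265761 mm


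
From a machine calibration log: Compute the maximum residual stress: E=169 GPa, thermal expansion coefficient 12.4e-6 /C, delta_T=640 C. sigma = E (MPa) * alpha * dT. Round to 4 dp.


sigma = 169*1000 * 12.4e-6 * 640 = 1341.184 MPa


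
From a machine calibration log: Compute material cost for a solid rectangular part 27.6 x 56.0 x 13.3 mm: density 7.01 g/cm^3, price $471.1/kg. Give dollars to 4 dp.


V = 27.6 * 56.0 * 13.3 = 20556.48 mm^3 = 20.55648 cm^3
Mass = 20.55648 * 7.01 / 1000 = 0.14410092 kg
Cost = 0.14410092 * 471.1 = 67.8859 $


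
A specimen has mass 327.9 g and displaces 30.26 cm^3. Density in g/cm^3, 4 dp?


rho = 327.9 / 30.26 = 10.8361 g/cm^3


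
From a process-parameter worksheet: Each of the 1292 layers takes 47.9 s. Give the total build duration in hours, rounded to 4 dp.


t = 1292 * 47.9 / 3600 = 17.1908 hrs


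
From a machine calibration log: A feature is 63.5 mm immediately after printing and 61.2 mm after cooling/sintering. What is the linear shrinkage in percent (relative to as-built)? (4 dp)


Shrinkage = ((63.5-61.2)/63.5)*100 = 3.622 %


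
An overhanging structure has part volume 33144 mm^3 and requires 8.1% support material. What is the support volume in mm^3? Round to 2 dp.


V_support = 33144 * 0.081 = 2684.66 mm^3


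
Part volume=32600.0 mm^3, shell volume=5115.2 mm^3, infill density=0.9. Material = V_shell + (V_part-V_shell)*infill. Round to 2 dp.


V_infill = (32600.0 - 5115.2) * 0.9 = 24736.32
V_total = 5115.2 + 24736.32 = 29851.52 mm^3


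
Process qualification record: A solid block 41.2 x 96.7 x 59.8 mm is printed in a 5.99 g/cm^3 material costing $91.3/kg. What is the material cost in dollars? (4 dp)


V = 41.2 * 96.7 * 59.8 = 238245.592 mm^3 = 238.245592 cm^3
Mass = 238.245592 * 5.99 / 1000 = 1.4270911 kg
Cost = 1.4270911 * 91.3 = 130.2934 $


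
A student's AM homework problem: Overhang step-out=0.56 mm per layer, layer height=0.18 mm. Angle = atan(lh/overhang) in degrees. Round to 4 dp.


angle = atan(0.18/0.56) = 17.8189 degrees


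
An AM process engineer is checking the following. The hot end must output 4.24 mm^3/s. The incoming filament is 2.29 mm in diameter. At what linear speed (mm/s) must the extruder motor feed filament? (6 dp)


A = pi*(2.29/2)^2 = 4.118707
v = 4.24 / 4.118707 = 1.029449 mm/s


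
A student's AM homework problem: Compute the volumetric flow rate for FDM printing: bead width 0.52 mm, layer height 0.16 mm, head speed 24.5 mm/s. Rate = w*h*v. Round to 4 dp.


Rate = 0.52 * 0.16 * 24.5 = 2.0384 mm^3/s


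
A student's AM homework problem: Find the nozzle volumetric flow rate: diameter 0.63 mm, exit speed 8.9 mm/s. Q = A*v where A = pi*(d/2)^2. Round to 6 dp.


A = pi*(0.63/2)^2 = 0.31172453 mm^2
Q = 0.31172453 * 8.9 = 2.774348 mm^3/s


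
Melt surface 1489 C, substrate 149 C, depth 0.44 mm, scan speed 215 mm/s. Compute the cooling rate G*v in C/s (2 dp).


G = (1489-149)/0.44 = 3045.45454545 C/mm
CR = 3045.45454545 * 215 = 654772.73 C/s


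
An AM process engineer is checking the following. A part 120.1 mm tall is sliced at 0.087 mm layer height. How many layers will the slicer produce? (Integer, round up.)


Layers = ceil(120.1/0.087) = 1381


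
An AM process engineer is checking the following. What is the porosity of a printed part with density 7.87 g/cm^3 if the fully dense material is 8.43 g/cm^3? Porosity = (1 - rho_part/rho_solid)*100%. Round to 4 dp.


Porosity = (1-7.87/8.43)*100 = 6.6429 %


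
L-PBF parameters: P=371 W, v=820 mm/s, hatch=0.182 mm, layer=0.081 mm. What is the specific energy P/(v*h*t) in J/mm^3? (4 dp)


Build rate = 820 * 0.182 * 0.081 = 12.08844 mm^3/s
SE = 371 / 12.08844 = 30.6905 J/mm^3


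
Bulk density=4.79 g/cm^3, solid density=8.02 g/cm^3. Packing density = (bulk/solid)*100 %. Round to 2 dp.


Packing = (4.79/8.02)*100 = 59.73 %


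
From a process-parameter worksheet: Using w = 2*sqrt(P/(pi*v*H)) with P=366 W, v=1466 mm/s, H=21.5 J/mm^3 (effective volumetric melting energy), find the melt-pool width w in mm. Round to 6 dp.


w = 2*sqrt(366/(pi*1466*21.5)) = 0.121593 mm


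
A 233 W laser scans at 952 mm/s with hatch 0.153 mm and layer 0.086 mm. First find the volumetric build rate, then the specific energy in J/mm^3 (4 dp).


Build rate = 952 * 0.153 * 0.086 = 12.526416 mm^3/s
SE = 233 / 12.526416 = 18.6007 J/mm^3


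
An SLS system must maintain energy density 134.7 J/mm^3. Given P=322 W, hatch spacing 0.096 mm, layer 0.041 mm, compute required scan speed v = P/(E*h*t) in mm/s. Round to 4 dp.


v = 322 / (134.7*0.096*0.041) = 607.3418 mm/s


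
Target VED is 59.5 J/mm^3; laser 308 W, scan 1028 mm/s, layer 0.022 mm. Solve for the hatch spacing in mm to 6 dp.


h = 308 / (59.5*1028*0.022) = 0.228885 mm


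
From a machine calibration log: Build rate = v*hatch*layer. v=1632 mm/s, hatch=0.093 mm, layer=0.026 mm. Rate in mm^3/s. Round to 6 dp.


Rate = 1632 * 0.093 * 0.026 = 3.946176 mm^3/s


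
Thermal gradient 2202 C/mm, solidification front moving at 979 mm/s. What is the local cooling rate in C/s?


CR = 2202 * 979 = 2155758 C/s


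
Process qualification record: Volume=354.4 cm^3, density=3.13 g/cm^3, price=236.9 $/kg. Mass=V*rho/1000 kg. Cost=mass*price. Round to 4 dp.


Mass = 354.4*3.13/1000 = 1.109272 kg
Cost = 1.109272 * 236.9 = 262.7865 $


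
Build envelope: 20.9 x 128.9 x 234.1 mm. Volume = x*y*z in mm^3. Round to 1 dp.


V = 20.9 * 128.9 * 234.1 = 630667.7 mm^3


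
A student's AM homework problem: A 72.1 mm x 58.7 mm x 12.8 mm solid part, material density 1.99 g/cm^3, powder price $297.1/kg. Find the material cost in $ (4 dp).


V = 72.1 * 58.7 * 12.8 = 54173.056 mm^3 = 54.173056 cm^3
Mass = 54.173056 * 1.99 / 1000 = 0.10780438 kg
Cost = 0.10780438 * 297.1 = 32.0287 $


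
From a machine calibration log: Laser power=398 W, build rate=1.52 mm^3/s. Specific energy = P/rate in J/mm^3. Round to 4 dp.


SE = 398 / 1.52 = 261.8421 J/mm^3


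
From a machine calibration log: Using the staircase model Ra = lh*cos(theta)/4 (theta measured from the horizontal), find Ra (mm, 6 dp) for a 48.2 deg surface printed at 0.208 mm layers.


Ra = 0.208 * cos(48.2) / 4 = 0.03466 mm


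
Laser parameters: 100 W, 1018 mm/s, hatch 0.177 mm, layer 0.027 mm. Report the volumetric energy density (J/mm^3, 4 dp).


E = 100 / (1018*0.177*0.027) = 20.5549 J/mm^3


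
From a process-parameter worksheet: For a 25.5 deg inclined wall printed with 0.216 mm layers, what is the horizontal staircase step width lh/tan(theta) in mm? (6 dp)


step = 0.216 / tan(25.5) = 0.452853 mm


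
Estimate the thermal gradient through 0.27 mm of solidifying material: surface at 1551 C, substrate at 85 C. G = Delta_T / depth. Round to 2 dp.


G = (1551-85)/0.27 = 5429.63 C/mm


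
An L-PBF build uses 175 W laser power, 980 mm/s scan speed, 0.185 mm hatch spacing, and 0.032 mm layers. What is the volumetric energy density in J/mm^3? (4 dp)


E = 175 / (980*0.185*0.032) = 30.1641 J/mm^3


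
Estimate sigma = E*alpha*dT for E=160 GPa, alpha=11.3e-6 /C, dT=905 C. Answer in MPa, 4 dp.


sigma = 160*1000 * 11.3e-6 * 905 = 1636.24 MPa


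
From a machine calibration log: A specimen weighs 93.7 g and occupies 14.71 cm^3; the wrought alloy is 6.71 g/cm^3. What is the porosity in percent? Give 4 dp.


rho_part = 93.7 / 14.71 = 6.36981645 g/cm^3
Porosity = (1 - 6.36981645/6.71)*100 = 5.0698 %


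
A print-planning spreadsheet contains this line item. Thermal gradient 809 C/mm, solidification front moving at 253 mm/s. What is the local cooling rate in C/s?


CR = 809 * 253 = 204677 C/s


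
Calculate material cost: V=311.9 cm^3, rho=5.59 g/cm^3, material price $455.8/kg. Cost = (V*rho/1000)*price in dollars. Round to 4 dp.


Mass = 311.9*5.59/1000 = 1.743521 kg
Cost = 1.743521 * 455.8 = 794.6969 $


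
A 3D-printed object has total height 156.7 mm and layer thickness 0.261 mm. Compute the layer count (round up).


Layers = ceil(156.7/0.261) = 601


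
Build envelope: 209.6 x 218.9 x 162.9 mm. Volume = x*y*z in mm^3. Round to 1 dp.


V = 209.6 * 218.9 * 162.9 = 7474086.6 mm^3


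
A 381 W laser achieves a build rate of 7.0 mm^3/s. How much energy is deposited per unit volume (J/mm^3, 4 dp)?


SE = 381 / 7.0 = 54.4286 J/mm^3


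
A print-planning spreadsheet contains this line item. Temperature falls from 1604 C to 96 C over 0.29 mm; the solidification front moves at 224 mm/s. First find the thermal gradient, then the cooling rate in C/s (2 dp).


G = (1604-96)/0.29 = 5200.0 C/mm
CR = 5200.0 * 224 = 1164800.0 C/s


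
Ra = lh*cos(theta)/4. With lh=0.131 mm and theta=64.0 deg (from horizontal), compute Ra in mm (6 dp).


Ra = 0.131 * cos(64.0) / 4 = 0.014357 mm


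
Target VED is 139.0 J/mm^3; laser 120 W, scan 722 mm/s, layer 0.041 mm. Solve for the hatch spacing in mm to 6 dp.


h = 120 / (139.0*722*0.041) = 0.029164 mm


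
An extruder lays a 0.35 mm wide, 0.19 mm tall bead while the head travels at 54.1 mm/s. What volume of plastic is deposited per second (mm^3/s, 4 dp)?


Rate = 0.35 * 0.19 * 54.1 = 3.5977 mm^3/s


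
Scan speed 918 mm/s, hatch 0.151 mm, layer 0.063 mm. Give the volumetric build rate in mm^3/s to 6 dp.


Rate = 918 * 0.151 * 0.063 = 8.732934 mm^3/s


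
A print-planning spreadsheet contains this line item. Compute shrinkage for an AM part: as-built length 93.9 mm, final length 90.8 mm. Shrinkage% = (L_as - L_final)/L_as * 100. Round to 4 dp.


Shrinkage = ((93.9-90.8)/93.9)*100 = 3.3014 %


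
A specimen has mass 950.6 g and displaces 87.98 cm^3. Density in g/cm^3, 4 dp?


rho = 950.6 / 87.98 = 10.8047 g/cm^3


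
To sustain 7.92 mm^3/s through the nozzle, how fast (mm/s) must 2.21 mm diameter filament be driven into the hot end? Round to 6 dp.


A = pi*(2.21/2)^2 = 3.835963
v = 7.92 / 3.835963 = 2.064671 mm/s


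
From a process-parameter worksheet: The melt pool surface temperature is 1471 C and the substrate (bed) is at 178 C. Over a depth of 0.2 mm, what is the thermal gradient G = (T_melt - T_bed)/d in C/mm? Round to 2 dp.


G = (1471-178)/0.2 = 6465.0 C/mm


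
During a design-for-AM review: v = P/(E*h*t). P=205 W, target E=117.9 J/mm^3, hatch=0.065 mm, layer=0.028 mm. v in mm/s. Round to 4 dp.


v = 205 / (117.9*0.065*0.028) = 955.3636 mm/s


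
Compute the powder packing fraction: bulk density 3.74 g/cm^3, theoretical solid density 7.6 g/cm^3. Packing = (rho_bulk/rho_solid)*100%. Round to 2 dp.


Packing = (3.74/7.6)*100 = 49.21 %


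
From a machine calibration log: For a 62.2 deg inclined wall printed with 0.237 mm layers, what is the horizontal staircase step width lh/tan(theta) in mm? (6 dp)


step = 0.237 / tan(62.2) = 0.124956 mm


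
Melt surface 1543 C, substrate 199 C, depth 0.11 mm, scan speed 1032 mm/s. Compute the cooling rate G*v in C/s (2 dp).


G = (1543-199)/0.11 = 12218.18181818 C/mm
CR = 12218.18181818 * 1032 = 12609163.64 C/s


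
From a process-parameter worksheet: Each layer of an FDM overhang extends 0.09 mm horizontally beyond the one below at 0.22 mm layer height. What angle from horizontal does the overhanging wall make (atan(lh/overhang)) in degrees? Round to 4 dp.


angle = atan(0.22/0.09) = 67.751 degrees


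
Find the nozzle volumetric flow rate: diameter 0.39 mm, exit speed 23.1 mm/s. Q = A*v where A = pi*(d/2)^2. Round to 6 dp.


A = pi*(0.39/2)^2 = 0.11945906 mm^2
Q = 0.11945906 * 23.1 = 2.759504 mm^3/s


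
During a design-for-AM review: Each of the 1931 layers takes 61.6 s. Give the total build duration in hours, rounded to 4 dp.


t = 1931 * 61.6 / 3600 = 33.0416 hrs


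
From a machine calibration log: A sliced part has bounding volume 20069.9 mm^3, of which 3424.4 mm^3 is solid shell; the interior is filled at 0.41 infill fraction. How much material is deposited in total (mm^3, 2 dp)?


V_infill = (20069.9 - 3424.4) * 0.41 = 6824.66
V_total = 3424.4 + 6824.66 = 10249.06 mm^3


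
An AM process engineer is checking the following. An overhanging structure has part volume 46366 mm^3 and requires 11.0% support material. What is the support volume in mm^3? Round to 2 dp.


V_support = 46366 * 0.11 = 5100.26 mm^3


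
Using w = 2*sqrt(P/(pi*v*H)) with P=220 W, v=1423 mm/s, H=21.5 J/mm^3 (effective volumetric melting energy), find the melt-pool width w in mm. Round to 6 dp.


w = 2*sqrt(220/(pi*1423*21.5)) = 0.095685 mm


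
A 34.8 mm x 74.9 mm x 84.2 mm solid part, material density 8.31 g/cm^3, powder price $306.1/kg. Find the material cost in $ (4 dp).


V = 34.8 * 74.9 * 84.2 = 219468.984 mm^3 = 219.468984 cm^3
Mass = 219.468984 * 8.31 / 1000 = 1.82378726 kg
Cost = 1.82378726 * 306.1 = 558.2613 $


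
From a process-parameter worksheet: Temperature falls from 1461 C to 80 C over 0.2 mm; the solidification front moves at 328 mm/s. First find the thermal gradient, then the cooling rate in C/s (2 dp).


G = (1461-80)/0.2 = 6905.0 C/mm
CR = 6905.0 * 328 = 2264840.0 C/s


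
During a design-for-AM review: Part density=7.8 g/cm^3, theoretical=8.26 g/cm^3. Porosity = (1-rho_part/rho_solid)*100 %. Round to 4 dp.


Porosity = (1-7.8/8.26)*100 = 5.569 %


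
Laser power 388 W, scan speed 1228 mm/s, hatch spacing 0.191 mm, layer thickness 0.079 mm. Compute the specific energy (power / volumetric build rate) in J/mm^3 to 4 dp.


Build rate = 1228 * 0.191 * 0.079 = 18.529292 mm^3/s
SE = 388 / 18.529292 = 20.9398 J/mm^3


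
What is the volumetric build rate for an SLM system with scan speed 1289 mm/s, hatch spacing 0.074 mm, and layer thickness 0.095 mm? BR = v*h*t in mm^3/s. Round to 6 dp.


Rate = 1289 * 0.074 * 0.095 = 9.06167 mm^3/s


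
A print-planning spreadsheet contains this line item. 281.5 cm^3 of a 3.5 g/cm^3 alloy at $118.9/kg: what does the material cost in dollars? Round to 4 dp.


Mass = 281.5*3.5/1000 = 0.98525 kg
Cost = 0.98525 * 118.9 = 117.1462 $


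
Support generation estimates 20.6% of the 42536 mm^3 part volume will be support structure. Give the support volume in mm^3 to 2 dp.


V_support = 42536 * 0.206 = 8762.42 mm^3


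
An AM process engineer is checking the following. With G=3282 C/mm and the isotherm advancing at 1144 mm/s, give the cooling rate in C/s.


CR = 3282 * 1144 = 3754608 C/s


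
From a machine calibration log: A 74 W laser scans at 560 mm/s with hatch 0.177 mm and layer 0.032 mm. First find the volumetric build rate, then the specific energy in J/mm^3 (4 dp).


Build rate = 560 * 0.177 * 0.032 = 3.17184 mm^3/s
SE = 74 / 3.17184 = 23.3303 J/mm^3


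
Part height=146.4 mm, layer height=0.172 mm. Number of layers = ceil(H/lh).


Layers = ceil(146.4/0.172) = 852


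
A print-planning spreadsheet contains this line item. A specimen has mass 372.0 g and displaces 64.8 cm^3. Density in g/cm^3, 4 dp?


rho = 372.0 / 64.8 = 5.7407 g/cm^3


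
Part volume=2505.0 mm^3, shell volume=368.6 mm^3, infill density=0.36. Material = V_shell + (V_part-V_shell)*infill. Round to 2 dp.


V_infill = (2505.0 - 368.6) * 0.36 = 769.1
V_total = 368.6 + 769.1 = 1137.7 mm^3


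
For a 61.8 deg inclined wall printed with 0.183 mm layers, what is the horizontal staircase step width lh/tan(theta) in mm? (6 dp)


step = 0.183 / tan(61.8) = 0.098124 mm


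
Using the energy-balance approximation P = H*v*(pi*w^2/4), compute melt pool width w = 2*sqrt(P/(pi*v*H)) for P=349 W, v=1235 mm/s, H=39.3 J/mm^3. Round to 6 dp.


w = 2*sqrt(349/(pi*1235*39.3)) = 0.095684 mm


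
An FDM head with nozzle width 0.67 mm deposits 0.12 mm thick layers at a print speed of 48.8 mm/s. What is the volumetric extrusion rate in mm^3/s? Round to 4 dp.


Rate = 0.67 * 0.12 * 48.8 = 3.9235 mm^3/s


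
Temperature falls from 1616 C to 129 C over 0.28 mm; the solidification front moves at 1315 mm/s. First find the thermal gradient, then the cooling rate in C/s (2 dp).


G = (1616-129)/0.28 = 5310.71428571 C/mm
CR = 5310.71428571 * 1315 = 6983589.29 C/s


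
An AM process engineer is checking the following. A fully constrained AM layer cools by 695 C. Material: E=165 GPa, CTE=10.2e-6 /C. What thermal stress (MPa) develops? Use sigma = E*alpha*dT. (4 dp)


sigma = 165*1000 * 10.2e-6 * 695 = 1169.685 MPa


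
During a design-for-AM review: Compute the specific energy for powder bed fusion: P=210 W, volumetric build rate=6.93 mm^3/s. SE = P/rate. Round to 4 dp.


SE = 210 / 6.93 = 30.303 J/mm^3


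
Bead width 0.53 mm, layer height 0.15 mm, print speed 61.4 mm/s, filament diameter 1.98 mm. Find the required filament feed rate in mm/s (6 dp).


Q = 0.53 * 0.15 * 61.4 = 4.8813 mm^3/s
A_fil = pi*(1.98/2)^2 = 3.07907496 mm^2
v_feed = 4.8813 / 3.07907496 = 1.585314 mm/s


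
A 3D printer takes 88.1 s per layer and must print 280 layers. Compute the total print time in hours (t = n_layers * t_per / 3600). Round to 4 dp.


t = 280 * 88.1 / 3600 = 6.8522 hrs


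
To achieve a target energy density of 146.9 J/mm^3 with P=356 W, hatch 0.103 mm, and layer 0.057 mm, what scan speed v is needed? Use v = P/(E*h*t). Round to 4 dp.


v = 356 / (146.9*0.103*0.057) = 412.7776 mm/s


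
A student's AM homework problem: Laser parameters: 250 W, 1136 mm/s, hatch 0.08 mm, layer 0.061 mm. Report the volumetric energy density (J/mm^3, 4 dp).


E = 250 / (1136*0.08*0.061) = 45.0964 J/mm^3


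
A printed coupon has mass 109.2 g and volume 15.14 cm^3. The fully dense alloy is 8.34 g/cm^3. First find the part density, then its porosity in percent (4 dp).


rho_part = 109.2 / 15.14 = 7.21268164 g/cm^3
Porosity = (1 - 7.21268164/8.34)*100 = 13.517 %


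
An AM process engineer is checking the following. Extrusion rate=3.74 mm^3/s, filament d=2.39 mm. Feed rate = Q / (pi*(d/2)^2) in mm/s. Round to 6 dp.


A = pi*(2.39/2)^2 = 4.486273
v = 3.74 / 4.486273 = 0.833654 mm/s


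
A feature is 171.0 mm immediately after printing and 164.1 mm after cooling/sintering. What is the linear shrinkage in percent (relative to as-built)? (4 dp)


Shrinkage = ((171.0-164.1)/171.0)*100 = 4.0351 %


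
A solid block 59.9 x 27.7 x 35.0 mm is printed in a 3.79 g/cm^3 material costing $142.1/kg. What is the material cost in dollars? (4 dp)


V = 59.9 * 27.7 * 35.0 = 58073.05 mm^3 = 58.07305 cm^3
Mass = 58.07305 * 3.79 / 1000 = 0.22009686 kg
Cost = 0.22009686 * 142.1 = 31.2758 $


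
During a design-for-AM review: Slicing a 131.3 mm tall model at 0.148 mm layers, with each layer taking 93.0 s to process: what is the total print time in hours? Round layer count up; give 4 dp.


Layers = ceil(131.3/0.148) = 888
t = 888 * 93.0 / 3600 = 22.94 hrs


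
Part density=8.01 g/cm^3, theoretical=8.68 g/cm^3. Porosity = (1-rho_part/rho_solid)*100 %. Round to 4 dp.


Porosity = (1-8.01/8.68)*100 = 7.7189 %


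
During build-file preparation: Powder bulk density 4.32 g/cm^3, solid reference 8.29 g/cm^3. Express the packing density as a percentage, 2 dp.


Packing = (4.32/8.29)*100 = 52.11 %


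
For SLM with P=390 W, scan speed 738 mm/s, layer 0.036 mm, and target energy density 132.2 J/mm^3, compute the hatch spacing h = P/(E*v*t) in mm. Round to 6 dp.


h = 390 / (132.2*738*0.036) = 0.111039 mm


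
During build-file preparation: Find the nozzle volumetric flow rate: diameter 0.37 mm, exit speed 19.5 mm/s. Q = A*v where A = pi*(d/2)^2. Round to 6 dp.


A = pi*(0.37/2)^2 = 0.10752101 mm^2
Q = 0.10752101 * 19.5 = 2.09666 mm^3/s


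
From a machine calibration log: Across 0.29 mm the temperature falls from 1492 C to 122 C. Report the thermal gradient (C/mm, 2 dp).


G = (1492-122)/0.29 = 4724.14 C/mm


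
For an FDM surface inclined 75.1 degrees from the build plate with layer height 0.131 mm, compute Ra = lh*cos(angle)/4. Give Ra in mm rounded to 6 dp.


Ra = 0.131 * cos(75.1) / 4 = 0.008421 mm


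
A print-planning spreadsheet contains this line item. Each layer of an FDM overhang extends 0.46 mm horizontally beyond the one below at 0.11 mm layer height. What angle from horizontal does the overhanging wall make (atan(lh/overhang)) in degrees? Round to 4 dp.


angle = atan(0.11/0.46) = 13.4486 degrees


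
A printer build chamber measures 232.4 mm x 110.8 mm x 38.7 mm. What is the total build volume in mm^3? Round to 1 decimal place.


V = 232.4 * 110.8 * 38.7 = 996521.9 mm^3


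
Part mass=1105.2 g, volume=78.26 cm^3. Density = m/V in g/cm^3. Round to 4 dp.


rho = 1105.2 / 78.26 = 14.1222 g/cm^3


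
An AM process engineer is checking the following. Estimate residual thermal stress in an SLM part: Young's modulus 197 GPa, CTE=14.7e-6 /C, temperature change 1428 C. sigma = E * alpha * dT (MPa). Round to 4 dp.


sigma = 197*1000 * 14.7e-6 * 1428 = 4135.3452 MPa


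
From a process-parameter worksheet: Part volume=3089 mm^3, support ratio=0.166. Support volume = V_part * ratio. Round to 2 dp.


V_support = 3089 * 0.166 = 512.77 mm^3


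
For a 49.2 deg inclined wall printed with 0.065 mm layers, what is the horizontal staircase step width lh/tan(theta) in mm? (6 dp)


step = 0.065 / tan(49.2) = 0.056106 mm


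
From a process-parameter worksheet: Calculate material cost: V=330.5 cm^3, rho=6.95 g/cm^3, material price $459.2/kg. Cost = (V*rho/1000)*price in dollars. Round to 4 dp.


Mass = 330.5*6.95/1000 = 2.296975 kg
Cost = 2.296975 * 459.2 = 1054.7709 $


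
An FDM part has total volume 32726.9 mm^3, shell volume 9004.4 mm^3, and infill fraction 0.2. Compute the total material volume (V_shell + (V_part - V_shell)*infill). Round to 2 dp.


V_infill = (32726.9 - 9004.4) * 0.2 = 4744.5
V_total = 9004.4 + 4744.5 = 13748.9 mm^3


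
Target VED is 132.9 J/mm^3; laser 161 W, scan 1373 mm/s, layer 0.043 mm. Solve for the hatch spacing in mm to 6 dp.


h = 161 / (132.9*1373*0.043) = 0.020519 mm


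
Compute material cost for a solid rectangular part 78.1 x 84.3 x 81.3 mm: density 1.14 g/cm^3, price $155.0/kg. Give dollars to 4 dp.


V = 78.1 * 84.3 * 81.3 = 535265.379 mm^3 = 535.265379 cm^3
Mass = 535.265379 * 1.14 / 1000 = 0.61020253 kg
Cost = 0.61020253 * 155.0 = 94.5814 $


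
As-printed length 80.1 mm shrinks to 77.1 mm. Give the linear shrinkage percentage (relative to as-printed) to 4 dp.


Shrinkage = ((80.1-77.1)/80.1)*100 = 3.7453 %


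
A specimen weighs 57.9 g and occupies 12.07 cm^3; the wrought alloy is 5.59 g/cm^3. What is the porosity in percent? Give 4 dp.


rho_part = 57.9 / 12.07 = 4.7970174 g/cm^3
Porosity = (1 - 4.7970174/5.59)*100 = 14.1857 %


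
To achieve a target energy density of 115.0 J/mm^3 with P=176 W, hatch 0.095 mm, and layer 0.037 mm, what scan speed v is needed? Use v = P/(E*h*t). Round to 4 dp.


v = 176 / (115.0*0.095*0.037) = 435.4011 mm/s


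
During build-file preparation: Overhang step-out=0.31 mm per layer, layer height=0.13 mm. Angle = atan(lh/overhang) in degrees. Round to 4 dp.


angle = atan(0.13/0.31) = 22.751 degrees


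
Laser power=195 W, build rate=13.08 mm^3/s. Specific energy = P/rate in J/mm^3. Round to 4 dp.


SE = 195 / 13.08 = 14.9083 J/mm^3


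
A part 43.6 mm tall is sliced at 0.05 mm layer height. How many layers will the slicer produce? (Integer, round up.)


Layers = ceil(43.6/0.05) = 872


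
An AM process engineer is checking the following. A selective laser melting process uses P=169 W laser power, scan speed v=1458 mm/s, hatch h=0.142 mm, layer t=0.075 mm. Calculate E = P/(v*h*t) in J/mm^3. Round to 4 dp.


E = 169 / (1458*0.142*0.075) = 10.8838 J/mm^3


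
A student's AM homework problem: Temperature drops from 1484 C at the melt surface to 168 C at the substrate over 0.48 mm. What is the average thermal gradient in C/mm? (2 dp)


G = (1484-168)/0.48 = 2741.67 C/mm


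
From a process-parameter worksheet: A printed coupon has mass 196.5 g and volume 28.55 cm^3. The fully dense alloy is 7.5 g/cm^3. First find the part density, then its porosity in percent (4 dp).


rho_part = 196.5 / 28.55 = 6.882662 g/cm^3
Porosity = (1 - 6.882662/7.5)*100 = 8.2312 %


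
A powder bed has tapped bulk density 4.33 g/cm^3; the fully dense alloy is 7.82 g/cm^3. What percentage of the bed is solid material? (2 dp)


Packing = (4.33/7.82)*100 = 55.37 %


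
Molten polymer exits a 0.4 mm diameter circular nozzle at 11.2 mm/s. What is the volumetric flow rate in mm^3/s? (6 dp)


A = pi*(0.4/2)^2 = 0.12566371 mm^2
Q = 0.12566371 * 11.2 = 1.407434 mm^3/s


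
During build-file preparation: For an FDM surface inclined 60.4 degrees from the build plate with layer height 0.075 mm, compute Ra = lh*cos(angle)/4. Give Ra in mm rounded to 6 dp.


Ra = 0.075 * cos(60.4) / 4 = 0.009261 mm


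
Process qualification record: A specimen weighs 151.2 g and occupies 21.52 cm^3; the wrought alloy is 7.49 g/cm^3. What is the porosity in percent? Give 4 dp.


rho_part = 151.2 / 21.52 = 7.0260223 g/cm^3
Porosity = (1 - 7.0260223/7.49)*100 = 6.1946 %


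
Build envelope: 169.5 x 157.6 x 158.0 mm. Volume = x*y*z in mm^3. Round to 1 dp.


V = 169.5 * 157.6 * 158.0 = 4220685.6 mm^3


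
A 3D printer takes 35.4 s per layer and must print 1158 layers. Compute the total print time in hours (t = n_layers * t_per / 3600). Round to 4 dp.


t = 1158 * 35.4 / 3600 = 11.387 hrs


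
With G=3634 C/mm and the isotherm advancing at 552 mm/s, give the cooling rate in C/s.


CR = 3634 * 552 = 2005968 C/s


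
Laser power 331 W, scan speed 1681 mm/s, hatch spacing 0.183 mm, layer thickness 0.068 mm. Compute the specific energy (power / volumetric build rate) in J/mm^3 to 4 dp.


Build rate = 1681 * 0.183 * 0.068 = 20.918364 mm^3/s
SE = 331 / 20.918364 = 15.8234 J/mm^3


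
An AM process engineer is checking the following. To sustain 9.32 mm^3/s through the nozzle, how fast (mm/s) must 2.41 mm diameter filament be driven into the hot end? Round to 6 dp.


A = pi*(2.41/2)^2 = 4.561671
v = 9.32 / 4.561671 = 2.043111 mm/s


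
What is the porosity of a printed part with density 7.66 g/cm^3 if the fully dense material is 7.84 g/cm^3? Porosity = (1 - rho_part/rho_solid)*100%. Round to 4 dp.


Porosity = (1-7.66/7.84)*100 = 2.2959 %


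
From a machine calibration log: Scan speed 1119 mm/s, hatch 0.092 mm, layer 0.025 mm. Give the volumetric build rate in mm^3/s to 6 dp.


Rate = 1119 * 0.092 * 0.025 = 2.5737 mm^3/s


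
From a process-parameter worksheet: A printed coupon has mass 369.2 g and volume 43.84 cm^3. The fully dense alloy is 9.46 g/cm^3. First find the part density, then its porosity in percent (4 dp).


rho_part = 369.2 / 43.84 = 8.42153285 g/cm^3
Porosity = (1 - 8.42153285/9.46)*100 = 10.9775 %


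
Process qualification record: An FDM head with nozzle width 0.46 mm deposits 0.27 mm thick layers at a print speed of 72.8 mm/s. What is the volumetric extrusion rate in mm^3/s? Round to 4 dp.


Rate = 0.46 * 0.27 * 72.8 = 9.0418 mm^3/s


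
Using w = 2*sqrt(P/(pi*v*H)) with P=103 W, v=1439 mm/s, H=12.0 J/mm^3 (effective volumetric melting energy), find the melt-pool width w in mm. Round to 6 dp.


w = 2*sqrt(103/(pi*1439*12.0)) = 0.087147 mm


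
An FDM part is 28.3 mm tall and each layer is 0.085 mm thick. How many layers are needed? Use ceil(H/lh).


Layers = ceil(28.3/0.085) = 333


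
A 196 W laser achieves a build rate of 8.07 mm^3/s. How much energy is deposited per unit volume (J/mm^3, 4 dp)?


SE = 196 / 8.07 = 24.2875 J/mm^3


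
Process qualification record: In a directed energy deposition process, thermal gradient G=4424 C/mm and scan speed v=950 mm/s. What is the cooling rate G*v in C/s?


CR = 4424 * 950 = 4202800 C/s


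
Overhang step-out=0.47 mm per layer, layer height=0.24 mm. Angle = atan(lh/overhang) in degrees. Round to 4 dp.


angle = atan(0.24/0.47) = 27.0506 degrees


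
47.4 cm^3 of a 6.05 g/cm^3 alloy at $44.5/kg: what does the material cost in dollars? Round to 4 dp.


Mass = 47.4*6.05/1000 = 0.28677 kg
Cost = 0.28677 * 44.5 = 12.7613 $


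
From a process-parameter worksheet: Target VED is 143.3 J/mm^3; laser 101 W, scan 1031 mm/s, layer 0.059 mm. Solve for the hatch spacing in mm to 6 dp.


h = 101 / (143.3*1031*0.059) = 0.011587 mm


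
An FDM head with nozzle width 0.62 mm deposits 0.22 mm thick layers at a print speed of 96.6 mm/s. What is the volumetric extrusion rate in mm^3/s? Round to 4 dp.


Rate = 0.62 * 0.22 * 96.6 = 13.1762 mm^3/s


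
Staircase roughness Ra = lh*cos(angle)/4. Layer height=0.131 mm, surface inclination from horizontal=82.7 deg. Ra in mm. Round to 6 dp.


Ra = 0.131 * cos(82.7) / 4 = 0.004161 mm


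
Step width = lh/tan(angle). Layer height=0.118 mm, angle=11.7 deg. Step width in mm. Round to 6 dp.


step = 0.118 / tan(11.7) = 0.5698 mm


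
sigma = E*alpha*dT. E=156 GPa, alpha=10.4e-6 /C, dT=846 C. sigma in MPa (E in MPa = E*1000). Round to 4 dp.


sigma = 156*1000 * 10.4e-6 * 846 = 1372.5504 MPa


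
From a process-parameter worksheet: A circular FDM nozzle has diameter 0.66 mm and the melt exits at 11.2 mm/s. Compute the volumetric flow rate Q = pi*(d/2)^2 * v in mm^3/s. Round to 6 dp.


A = pi*(0.66/2)^2 = 0.34211944 mm^2
Q = 0.34211944 * 11.2 = 3.831738 mm^3/s


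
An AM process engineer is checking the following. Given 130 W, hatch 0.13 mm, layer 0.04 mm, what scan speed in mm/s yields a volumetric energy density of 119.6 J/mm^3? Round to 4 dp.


v = 130 / (119.6*0.13*0.04) = 209.0301 mm/s


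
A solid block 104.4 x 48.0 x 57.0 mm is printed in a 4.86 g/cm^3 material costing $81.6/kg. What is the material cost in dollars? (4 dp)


V = 104.4 * 48.0 * 57.0 = 285638.4 mm^3 = 285.6384 cm^3
Mass = 285.6384 * 4.86 / 1000 = 1.38820262 kg
Cost = 1.38820262 * 81.6 = 113.2773 $


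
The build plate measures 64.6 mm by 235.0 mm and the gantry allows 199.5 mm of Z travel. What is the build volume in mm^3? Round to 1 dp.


V = 64.6 * 235.0 * 199.5 = 3028609.5 mm^3


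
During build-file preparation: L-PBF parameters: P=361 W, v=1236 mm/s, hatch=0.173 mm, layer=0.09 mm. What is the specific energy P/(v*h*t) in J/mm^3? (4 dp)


Build rate = 1236 * 0.173 * 0.09 = 19.24452 mm^3/s
SE = 361 / 19.24452 = 18.7586 J/mm^3


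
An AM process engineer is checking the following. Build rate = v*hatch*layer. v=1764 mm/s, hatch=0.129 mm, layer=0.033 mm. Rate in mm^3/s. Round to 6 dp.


Rate = 1764 * 0.129 * 0.033 = 7.509348 mm^3/s


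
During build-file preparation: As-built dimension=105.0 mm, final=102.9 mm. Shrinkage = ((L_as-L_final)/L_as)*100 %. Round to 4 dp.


Shrinkage = ((105.0-102.9)/105.0)*100 = 2.0 %


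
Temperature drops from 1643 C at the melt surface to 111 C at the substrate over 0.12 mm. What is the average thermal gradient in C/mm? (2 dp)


G = (1643-111)/0.12 = 12766.67 C/mm


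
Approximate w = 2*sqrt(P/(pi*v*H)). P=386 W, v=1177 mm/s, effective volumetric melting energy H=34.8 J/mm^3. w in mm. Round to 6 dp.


w = 2*sqrt(386/(pi*1177*34.8)) = 0.10954 mm


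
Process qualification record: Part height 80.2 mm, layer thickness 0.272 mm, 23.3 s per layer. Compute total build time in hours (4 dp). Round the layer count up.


Layers = ceil(80.2/0.272) = 295
t = 295 * 23.3 / 3600 = 1.9093 hrs


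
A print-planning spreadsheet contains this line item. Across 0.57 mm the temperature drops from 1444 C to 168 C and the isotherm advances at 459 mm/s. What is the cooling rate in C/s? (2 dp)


G = (1444-168)/0.57 = 2238.59649123 C/mm
CR = 2238.59649123 * 459 = 1027515.79 C/s


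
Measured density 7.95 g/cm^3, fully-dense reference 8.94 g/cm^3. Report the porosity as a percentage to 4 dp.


Porosity = (1-7.95/8.94)*100 = 11.0738 %


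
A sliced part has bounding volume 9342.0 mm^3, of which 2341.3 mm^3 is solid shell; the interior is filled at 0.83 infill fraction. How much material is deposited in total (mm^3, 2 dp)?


V_infill = (9342.0 - 2341.3) * 0.83 = 5810.58
V_total = 2341.3 + 5810.58 = 8151.88 mm^3


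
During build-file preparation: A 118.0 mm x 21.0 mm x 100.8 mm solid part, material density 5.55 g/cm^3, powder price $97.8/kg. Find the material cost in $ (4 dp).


V = 118.0 * 21.0 * 100.8 = 249782.4 mm^3 = 249.7824 cm^3
Mass = 249.7824 * 5.55 / 1000 = 1.38629232 kg
Cost = 1.38629232 * 97.8 = 135.5794 $


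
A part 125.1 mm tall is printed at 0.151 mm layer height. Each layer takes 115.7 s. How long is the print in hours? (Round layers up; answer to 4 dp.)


Layers = ceil(125.1/0.151) = 829
t = 829 * 115.7 / 3600 = 26.6431 hrs


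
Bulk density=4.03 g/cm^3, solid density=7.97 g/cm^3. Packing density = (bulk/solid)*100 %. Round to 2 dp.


Packing = (4.03/7.97)*100 = 50.56 %


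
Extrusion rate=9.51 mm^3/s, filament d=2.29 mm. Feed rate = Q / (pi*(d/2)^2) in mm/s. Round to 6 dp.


A = pi*(2.29/2)^2 = 4.118707
v = 9.51 / 4.118707 = 2.308977 mm/s


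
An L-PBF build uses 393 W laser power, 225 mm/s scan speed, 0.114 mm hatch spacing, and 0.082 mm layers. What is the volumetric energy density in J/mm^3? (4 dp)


E = 393 / (225*0.114*0.082) = 186.8492 J/mm^3


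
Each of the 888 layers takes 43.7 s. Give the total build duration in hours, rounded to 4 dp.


t = 888 * 43.7 / 3600 = 10.7793 hrs


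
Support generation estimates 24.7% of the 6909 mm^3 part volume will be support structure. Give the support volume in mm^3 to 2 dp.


V_support = 6909 * 0.247 = 1706.52 mm^3


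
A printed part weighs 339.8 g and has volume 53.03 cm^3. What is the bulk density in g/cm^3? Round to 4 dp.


rho = 339.8 / 53.03 = 6.4077 g/cm^3


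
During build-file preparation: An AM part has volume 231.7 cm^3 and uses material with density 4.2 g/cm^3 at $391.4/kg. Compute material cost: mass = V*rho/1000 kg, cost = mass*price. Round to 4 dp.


Mass = 231.7*4.2/1000 = 0.97314 kg
Cost = 0.97314 * 391.4 = 380.887 $


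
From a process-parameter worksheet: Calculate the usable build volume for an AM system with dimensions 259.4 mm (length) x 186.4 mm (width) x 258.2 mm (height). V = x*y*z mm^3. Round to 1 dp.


V = 259.4 * 186.4 * 258.2 = 12484527.7 mm^3


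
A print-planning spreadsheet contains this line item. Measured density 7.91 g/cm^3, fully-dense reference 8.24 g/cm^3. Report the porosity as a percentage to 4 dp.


Porosity = (1-7.91/8.24)*100 = 4.0049 %


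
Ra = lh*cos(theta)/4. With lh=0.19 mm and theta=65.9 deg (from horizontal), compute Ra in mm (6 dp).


Ra = 0.19 * cos(65.9) / 4 = 0.019396 mm


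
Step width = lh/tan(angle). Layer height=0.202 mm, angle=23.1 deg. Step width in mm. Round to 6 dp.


step = 0.202 / tan(23.1) = 0.473582 mm


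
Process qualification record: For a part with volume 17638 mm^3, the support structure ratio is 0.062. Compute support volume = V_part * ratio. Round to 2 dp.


V_support = 17638 * 0.062 = 1093.56 mm^3


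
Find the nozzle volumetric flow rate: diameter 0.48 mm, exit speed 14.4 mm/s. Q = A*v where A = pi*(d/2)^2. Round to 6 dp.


A = pi*(0.48/2)^2 = 0.18095574 mm^2
Q = 0.18095574 * 14.4 = 2.605763 mm^3/s


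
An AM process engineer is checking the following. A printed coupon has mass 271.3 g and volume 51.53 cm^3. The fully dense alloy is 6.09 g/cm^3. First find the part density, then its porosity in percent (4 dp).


rho_part = 271.3 / 51.53 = 5.26489424 g/cm^3
Porosity = (1 - 5.26489424/6.09)*100 = 13.5485 %


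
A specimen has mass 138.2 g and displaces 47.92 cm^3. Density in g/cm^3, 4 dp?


rho = 138.2 / 47.92 = 2.884 g/cm^3


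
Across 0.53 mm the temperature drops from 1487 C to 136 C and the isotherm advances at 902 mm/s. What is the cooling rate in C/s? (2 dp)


G = (1487-136)/0.53 = 2549.05660377 C/mm
CR = 2549.05660377 * 902 = 2299249.06 C/s


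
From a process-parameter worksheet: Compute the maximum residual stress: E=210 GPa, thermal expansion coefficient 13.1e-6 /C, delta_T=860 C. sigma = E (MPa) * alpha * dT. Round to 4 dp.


sigma = 210*1000 * 13.1e-6 * 860 = 2365.86 MPa


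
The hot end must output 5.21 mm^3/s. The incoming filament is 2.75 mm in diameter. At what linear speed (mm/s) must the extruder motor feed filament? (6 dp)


A = pi*(2.75/2)^2 = 5.939574
v = 5.21 / 5.939574 = 0.877167 mm/s
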